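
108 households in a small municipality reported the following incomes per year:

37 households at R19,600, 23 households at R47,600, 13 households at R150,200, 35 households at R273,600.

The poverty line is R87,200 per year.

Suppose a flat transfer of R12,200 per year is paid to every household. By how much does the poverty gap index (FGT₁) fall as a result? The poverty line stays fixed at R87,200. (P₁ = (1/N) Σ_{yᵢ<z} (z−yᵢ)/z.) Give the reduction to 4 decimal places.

Before: below the line — 37×R19,600, 23×R47,600; poverty gap index (FGT₁) = 0.362300.
After the R12,200 transfer: below the line — 37×R31,800, 23×R59,800; poverty gap index (FGT₁) = 0.284574.
Reduction = 0.362300 − 0.284574 = 0.0777.

0.0777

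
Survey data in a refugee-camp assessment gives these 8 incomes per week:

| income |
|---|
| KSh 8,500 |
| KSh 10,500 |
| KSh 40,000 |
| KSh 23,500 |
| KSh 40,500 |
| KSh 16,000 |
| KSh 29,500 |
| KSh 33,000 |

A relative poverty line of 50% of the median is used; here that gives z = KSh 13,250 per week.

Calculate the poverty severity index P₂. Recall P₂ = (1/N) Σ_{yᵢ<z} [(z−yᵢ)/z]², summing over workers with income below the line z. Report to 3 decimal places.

0.021

Below z: KSh 8,500, KSh 10,500 (q = 2 of N = 8).
Gap ratios (z−y)/z: (13250−8500)/13250 = 0.3585; (13250−10500)/13250 = 0.2075.
Squared: 0.1285; 0.0431.
Sum = 0.171591; P₂ = 0.171591 / 8 = 0.021.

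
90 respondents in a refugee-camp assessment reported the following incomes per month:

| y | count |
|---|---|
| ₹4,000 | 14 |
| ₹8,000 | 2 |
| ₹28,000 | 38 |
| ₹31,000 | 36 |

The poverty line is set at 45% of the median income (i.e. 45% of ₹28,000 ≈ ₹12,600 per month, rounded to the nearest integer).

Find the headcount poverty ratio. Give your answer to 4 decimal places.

0.1778

16 of the 90 respondents have income below ₹12,600.
H = 16/90 = 0.1778.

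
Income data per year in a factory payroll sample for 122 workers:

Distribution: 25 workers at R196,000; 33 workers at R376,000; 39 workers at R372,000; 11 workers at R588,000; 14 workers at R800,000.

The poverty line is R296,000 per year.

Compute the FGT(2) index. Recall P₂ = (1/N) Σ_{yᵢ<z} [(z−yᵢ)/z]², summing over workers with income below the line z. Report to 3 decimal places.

0.023

Incomes under z: 25×R196,000 (q = 25 of N = 122).
Shortfall ratios: (296000−196000)/296000 = 0.3378 (×25).
Squared: 0.1141 (×25).
Sum = 2.853360; P₂ = 2.853360 / 122 = 0.023.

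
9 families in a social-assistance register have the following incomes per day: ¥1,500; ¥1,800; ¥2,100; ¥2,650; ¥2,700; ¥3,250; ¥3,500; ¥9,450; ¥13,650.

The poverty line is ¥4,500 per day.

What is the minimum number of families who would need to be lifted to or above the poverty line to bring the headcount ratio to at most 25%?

7 of the 9 families are poor, so H = 7/9 = 0.778.
A headcount ratio of at most 25% allows at most ⌊0.25 × 9⌋ = 2 poor families.
So at least 7 − 2 = 5 must be lifted.

5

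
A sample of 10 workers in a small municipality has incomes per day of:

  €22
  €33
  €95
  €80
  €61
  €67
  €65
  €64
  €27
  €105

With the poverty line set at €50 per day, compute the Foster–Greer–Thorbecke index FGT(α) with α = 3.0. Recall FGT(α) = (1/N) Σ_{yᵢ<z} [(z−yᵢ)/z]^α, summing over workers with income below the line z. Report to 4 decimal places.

0.0312

Below z: €22, €27, €33 (q = 3 of N = 10).
Gap ratios (z−y)/z: (50−22)/50 = 0.5600; (50−27)/50 = 0.4600; (50−33)/50 = 0.3400.
Raised to α = 3.0: 0.17562; 0.09734; 0.03930.
Sum = 0.312256; FGT(3.0) = 0.312256 / 10 = 0.0312.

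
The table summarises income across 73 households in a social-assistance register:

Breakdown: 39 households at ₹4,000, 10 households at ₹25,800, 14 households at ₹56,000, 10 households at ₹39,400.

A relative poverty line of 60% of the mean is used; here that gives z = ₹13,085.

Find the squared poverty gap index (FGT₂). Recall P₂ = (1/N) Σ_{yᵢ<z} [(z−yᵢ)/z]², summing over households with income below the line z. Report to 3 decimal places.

0.258

Below z: 39×₹4,000 (q = 39 of N = 73).
Normalized shortfalls: (13085−4000)/13085 = 0.6943 (×39).
Squared: 0.4821 (×39).
Sum = 18.800397; P₂ = 18.800397 / 73 = 0.258.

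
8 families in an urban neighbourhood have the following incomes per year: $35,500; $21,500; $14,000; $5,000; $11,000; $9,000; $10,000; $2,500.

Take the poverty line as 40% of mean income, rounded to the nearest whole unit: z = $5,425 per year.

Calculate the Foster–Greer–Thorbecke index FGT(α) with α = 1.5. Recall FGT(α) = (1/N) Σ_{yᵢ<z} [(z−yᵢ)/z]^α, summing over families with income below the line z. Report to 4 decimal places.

0.0522

Below z: $2,500, $5,000 (q = 2 of N = 8).
Gap ratios (z−y)/z: (5425−2500)/5425 = 0.5392; (5425−5000)/5425 = 0.0783.
Raised to α = 1.5: 0.39590; 0.02193.
Sum = 0.417831; FGT(1.5) = 0.417831 / 8 = 0.0522.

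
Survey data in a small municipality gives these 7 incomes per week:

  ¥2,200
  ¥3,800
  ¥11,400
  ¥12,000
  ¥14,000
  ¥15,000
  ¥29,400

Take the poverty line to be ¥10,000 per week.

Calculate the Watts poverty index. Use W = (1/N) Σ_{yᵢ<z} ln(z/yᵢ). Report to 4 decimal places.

0.3545

Below z: ¥2,200, ¥3,800 (q = 2 of N = 7).
Log shortfalls: ln(10000/2200) = 1.5141; ln(10000/3800) = 0.9676.
W = 2.481712 / 7 = 0.3545.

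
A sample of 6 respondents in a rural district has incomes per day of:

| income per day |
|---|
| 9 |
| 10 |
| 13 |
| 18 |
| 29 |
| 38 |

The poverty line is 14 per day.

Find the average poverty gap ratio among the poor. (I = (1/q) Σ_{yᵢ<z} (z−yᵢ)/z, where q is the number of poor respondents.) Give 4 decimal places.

0.2381

Below the line: 9, 10, 13 (q = 3 of N = 6).
Relative gaps: 0.3571, 0.2857, 0.0714; sum = 0.714286.
The income-gap ratio divides by q (the poor only): 0.714286 / 3 = 0.2381.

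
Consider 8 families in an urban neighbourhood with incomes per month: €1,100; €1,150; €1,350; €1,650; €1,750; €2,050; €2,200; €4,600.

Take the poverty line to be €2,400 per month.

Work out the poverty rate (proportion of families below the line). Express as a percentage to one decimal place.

7 of the 8 families have income below €2,400.
H = 7/8 = 87.5%.

87.5%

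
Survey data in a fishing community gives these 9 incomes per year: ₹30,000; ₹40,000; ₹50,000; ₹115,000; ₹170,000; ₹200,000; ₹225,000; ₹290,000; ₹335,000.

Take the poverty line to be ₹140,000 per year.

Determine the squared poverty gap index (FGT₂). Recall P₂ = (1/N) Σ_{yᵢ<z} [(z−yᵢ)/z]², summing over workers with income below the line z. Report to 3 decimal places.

0.175

Below z: ₹30,000, ₹40,000, ₹50,000, ₹115,000 (q = 4 of N = 9).
Relative gaps: (140000−30000)/140000 = 0.7857; (140000−40000)/140000 = 0.7143; (140000−50000)/140000 = 0.6429; (140000−115000)/140000 = 0.1786.
Squared: 0.6173; 0.5102; 0.4133; 0.0319.
Sum = 1.572704; P₂ = 1.572704 / 9 = 0.175.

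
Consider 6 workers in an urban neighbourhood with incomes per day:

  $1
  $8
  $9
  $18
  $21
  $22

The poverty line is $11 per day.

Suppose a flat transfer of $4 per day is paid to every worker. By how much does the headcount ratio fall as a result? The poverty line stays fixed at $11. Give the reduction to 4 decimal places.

0.3333

Before: below the line — $1, $8, $9; headcount ratio = 0.500000.
After the $4 transfer: below the line — $5; headcount ratio = 0.166667.
Reduction = 0.500000 − 0.166667 = 0.3333.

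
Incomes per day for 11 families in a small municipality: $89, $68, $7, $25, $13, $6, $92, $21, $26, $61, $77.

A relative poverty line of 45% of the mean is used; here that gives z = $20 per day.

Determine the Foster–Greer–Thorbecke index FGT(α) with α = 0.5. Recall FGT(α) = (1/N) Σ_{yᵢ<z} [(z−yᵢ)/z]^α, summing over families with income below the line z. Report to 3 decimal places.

Poor units: $6, $7, $13 (q = 3 of N = 11).
Gap ratios (z−y)/z: (20−6)/20 = 0.7000; (20−7)/20 = 0.6500; (20−13)/20 = 0.3500.
Raised to α = 0.5: 0.83666; 0.80623; 0.59161.
Sum = 2.234494; FGT(0.5) = 2.234494 / 11 = 0.203.

0.203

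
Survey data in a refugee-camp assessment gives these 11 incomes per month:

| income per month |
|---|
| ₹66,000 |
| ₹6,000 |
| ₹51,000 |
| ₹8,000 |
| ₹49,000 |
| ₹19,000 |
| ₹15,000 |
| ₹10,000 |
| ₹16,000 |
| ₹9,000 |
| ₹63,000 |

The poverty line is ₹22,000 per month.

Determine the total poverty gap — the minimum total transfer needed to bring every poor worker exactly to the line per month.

Below z: ₹6,000, ₹8,000, ₹9,000, ₹10,000, ₹15,000, ₹16,000, ₹19,000 (q = 7 of N = 11).
Individual gaps: 22000−6000 = 16000; 22000−8000 = 14000; 22000−9000 = 13000; 22000−10000 = 12000; 22000−15000 = 7000; 22000−16000 = 6000; 22000−19000 = 3000.
Aggregate gap = ₹71,000.

₹71,000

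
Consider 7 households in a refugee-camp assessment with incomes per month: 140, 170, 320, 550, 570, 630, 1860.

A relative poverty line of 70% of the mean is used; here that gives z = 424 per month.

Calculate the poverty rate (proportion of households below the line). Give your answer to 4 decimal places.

3 of the 7 households have income below 424.
H = 3/7 = 0.4286.

0.4286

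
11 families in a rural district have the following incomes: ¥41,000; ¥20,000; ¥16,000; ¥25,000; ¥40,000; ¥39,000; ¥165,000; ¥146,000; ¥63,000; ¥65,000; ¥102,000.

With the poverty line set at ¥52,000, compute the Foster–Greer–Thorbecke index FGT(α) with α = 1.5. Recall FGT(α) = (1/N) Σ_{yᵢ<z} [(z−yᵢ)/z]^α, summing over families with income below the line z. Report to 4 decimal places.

Incomes under z: ¥16,000, ¥20,000, ¥25,000, ¥39,000, ¥40,000, ¥41,000 (q = 6 of N = 11).
Relative gaps: (52000−16000)/52000 = 0.6923; (52000−20000)/52000 = 0.6154; (52000−25000)/52000 = 0.5192; (52000−39000)/52000 = 0.2500; (52000−40000)/52000 = 0.2308; (52000−41000)/52000 = 0.2115.
Raised to α = 1.5: 0.57603; 0.48275; 0.37415; 0.12500; 0.11086; 0.09729.
Sum = 1.766079; FGT(1.5) = 1.766079 / 11 = 0.1606.

0.1606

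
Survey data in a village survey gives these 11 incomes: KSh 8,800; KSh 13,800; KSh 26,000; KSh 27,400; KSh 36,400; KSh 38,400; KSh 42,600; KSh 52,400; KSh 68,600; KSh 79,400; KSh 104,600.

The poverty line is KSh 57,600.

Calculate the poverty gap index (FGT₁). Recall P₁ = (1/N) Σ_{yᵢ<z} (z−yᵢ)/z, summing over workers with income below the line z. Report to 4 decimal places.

Below the line: KSh 8,800, KSh 13,800, KSh 26,000, KSh 27,400, KSh 36,400, KSh 38,400, KSh 42,600, KSh 52,400 (q = 8 of N = 11).
Relative gaps: (57600−8800)/57600 = 0.8472; (57600−13800)/57600 = 0.7604; (57600−26000)/57600 = 0.5486; (57600−27400)/57600 = 0.5243; (57600−36400)/57600 = 0.3681; (57600−38400)/57600 = 0.3333; (57600−42600)/57600 = 0.2604; (57600−52400)/57600 = 0.0903.
Σ = 3.732639. Dividing by the full population N = 11 gives P₁ = 0.3393.

0.3393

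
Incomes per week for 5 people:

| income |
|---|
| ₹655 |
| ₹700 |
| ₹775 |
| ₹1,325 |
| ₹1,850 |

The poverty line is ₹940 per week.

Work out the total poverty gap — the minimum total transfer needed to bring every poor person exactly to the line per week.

Incomes under z: ₹655, ₹700, ₹775 (q = 3 of N = 5).
Individual gaps: 940−655 = 285; 940−700 = 240; 940−775 = 165.
Aggregate gap = ₹690.

₹690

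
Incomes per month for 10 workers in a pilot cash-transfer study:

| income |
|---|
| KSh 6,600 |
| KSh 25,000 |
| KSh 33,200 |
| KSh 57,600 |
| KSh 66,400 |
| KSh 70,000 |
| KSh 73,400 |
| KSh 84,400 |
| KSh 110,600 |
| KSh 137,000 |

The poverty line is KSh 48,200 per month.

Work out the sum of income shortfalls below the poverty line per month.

Below the line: KSh 6,600, KSh 25,000, KSh 33,200 (q = 3 of N = 10).
Individual gaps: 48200−6600 = 41600; 48200−25000 = 23200; 48200−33200 = 15000.
Aggregate gap = KSh 79,800.

KSh 79,800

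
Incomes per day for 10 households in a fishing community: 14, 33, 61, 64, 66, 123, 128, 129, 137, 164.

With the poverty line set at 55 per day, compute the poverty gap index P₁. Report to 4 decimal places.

0.1145

Below the line: 14, 33 (q = 2 of N = 10).
Normalized shortfalls: (55−14)/55 = 0.7455; (55−33)/55 = 0.4000.
Sum of shortfalls = 1.145455; P₁ averages over all N: 1.145455 / 10 = 0.1145.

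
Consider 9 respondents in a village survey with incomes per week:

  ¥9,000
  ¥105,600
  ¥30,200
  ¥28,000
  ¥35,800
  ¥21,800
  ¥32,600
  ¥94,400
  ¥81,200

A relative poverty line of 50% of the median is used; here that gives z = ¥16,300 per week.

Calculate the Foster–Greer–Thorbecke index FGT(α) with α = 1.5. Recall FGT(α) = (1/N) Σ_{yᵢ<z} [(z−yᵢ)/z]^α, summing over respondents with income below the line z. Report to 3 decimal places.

0.033

Below z: ¥9,000 (q = 1 of N = 9).
Shortfall ratios: (16300−9000)/16300 = 0.4479.
Raised to α = 1.5: 0.29971.
Sum = 0.299711; FGT(1.5) = 0.299711 / 9 = 0.033.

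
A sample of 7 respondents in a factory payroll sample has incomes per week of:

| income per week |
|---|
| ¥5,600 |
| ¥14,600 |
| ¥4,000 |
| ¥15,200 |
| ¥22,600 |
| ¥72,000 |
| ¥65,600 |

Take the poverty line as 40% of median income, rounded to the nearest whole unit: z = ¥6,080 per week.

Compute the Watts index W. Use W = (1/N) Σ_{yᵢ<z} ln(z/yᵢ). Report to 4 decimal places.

Incomes under z: ¥4,000, ¥5,600 (q = 2 of N = 7).
Log shortfalls: ln(6080/4000) = 0.4187; ln(6080/5600) = 0.0822.
W = 0.500948 / 7 = 0.0716.

0.0716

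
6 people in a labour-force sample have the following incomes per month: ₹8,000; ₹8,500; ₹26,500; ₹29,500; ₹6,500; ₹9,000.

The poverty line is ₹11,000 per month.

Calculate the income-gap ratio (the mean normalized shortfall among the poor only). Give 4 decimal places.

Below z: ₹6,500, ₹8,000, ₹8,500, ₹9,000 (q = 4 of N = 6).
Shortfall ratios (z−y)/z: 0.4091, 0.2727, 0.2273, 0.1818; sum = 1.090909.
I averages over the q = 4 poor units only: 1.090909 / 4 = 0.2727.

0.2727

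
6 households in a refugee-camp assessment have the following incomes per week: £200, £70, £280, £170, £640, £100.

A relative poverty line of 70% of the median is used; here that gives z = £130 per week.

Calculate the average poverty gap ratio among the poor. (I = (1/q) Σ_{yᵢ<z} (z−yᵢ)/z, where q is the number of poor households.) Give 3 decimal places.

0.346

Below the line: £70, £100 (q = 2 of N = 6).
Shortfall ratios (z−y)/z: 0.4615, 0.2308; sum = 0.692308.
The income-gap ratio divides by q (the poor only): 0.692308 / 2 = 0.346.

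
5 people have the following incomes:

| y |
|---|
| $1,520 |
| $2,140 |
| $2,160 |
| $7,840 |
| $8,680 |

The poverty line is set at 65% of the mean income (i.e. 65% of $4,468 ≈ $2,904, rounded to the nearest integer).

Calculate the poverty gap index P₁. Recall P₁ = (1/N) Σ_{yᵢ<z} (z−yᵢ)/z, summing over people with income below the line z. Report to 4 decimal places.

Below z: $1,520, $2,140, $2,160 (q = 3 of N = 5).
Relative gaps: (2904−1520)/2904 = 0.4766; (2904−2140)/2904 = 0.2631; (2904−2160)/2904 = 0.2562.
Σ = 0.995868. Dividing by the full population N = 5 gives P₁ = 0.1992.

0.1992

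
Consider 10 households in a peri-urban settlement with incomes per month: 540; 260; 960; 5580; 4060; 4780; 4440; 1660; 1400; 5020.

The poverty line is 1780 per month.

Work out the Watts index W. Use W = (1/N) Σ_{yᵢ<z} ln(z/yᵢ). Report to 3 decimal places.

0.404

Poor units: 260, 540, 960, 1400, 1660 (q = 5 of N = 10).
ln(z/y) terms: ln(1780/260) = 1.9237; ln(1780/540) = 1.1928; ln(1780/960) = 0.6174; ln(1780/1400) = 0.2401; ln(1780/1660) = 0.0698.
W = 4.043859 / 10 = 0.404.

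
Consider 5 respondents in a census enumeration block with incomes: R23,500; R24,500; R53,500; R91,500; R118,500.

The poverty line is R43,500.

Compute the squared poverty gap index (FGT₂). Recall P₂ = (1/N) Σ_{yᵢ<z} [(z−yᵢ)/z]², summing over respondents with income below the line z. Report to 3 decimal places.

Below z: R23,500, R24,500 (q = 2 of N = 5).
Normalized shortfalls: (43500−23500)/43500 = 0.4598; (43500−24500)/43500 = 0.4368.
Squared: 0.2114; 0.1908.
Sum = 0.402167; P₂ = 0.402167 / 5 = 0.080.

0.080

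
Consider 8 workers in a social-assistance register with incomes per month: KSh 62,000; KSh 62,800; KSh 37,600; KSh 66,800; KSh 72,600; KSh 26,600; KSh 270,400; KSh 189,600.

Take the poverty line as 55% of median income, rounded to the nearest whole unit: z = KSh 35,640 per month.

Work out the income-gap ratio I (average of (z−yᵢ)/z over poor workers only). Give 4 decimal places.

0.2536

Below the line: KSh 26,600 (q = 1 of N = 8).
Shortfall ratios (z−y)/z: 0.2536; sum = 0.253648.
The income-gap ratio divides by q (the poor only): 0.253648 / 1 = 0.2536.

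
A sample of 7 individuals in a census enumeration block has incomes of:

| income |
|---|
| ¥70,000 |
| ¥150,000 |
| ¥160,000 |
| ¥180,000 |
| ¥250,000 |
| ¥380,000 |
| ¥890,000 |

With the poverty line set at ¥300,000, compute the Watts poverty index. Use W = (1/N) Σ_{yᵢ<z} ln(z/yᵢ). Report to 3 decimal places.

0.496

Incomes under z: ¥70,000, ¥150,000, ¥160,000, ¥180,000, ¥250,000 (q = 5 of N = 7).
ln(z/y) terms: ln(300000/70000) = 1.4553; ln(300000/150000) = 0.6931; ln(300000/160000) = 0.6286; ln(300000/180000) = 0.5108; ln(300000/250000) = 0.1823.
W = 3.470190 / 7 = 0.496.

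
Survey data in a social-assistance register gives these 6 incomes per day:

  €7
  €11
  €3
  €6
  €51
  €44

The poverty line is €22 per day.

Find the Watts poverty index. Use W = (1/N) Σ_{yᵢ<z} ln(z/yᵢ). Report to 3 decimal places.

Below z: €3, €6, €7, €11 (q = 4 of N = 6).
Log gaps: ln(22/3) = 1.9924; ln(22/6) = 1.2993; ln(22/7) = 1.1451; ln(22/11) = 0.6931.
W = 5.129993 / 6 = 0.855.

0.855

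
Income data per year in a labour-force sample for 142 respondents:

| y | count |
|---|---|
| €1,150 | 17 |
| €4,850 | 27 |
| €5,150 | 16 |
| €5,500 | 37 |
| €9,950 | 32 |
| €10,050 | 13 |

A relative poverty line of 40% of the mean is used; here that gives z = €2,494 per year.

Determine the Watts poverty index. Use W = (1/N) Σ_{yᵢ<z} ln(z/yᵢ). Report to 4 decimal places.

Below z: 17×€1,150 (q = 17 of N = 142).
ln(z/y) terms: ln(2494/1150) = 0.7741 (×17).
W = 13.160140 / 142 = 0.0927.

0.0927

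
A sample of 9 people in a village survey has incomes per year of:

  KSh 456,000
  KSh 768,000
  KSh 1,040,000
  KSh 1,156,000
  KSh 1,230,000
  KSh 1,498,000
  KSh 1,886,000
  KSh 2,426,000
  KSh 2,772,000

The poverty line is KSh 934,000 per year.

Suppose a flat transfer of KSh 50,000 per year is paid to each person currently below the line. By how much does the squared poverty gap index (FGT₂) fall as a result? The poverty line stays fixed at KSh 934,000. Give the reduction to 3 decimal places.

Before: below the line — KSh 456,000, KSh 768,000; squared poverty gap index (FGT₂) = 0.03261.
After the KSh 50,000 transfer: below the line — KSh 506,000, KSh 818,000; squared poverty gap index (FGT₂) = 0.02505.
Reduction = 0.03261 − 0.02505 = 0.008.

0.008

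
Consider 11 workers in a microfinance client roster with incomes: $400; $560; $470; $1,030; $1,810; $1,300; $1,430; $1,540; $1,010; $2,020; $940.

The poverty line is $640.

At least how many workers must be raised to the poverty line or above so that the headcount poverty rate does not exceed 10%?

2

3 of the 11 workers are poor, so H = 3/11 = 0.273.
A headcount ratio of at most 10% allows at most ⌊0.10 × 11⌋ = 1 poor workers.
So at least 3 − 1 = 2 must be lifted.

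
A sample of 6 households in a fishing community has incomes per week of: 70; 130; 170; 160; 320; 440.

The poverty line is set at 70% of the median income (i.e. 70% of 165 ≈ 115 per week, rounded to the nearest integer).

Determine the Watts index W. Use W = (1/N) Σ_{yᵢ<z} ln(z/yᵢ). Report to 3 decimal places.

0.083

Below the line: 70 (q = 1 of N = 6).
Log shortfalls: ln(115/70) = 0.4964.
W = 0.496437 / 6 = 0.083.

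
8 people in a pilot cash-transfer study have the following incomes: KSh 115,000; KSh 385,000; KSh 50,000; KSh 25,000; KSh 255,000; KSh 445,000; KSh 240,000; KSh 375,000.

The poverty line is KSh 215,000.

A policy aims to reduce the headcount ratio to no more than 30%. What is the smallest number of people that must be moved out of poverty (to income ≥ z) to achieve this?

1

Currently q = 3 of N = 8 are below the line (H = 0.375).
A headcount ratio of at most 30% allows at most ⌊0.30 × 8⌋ = 2 poor people.
So at least 3 − 2 = 1 must be lifted.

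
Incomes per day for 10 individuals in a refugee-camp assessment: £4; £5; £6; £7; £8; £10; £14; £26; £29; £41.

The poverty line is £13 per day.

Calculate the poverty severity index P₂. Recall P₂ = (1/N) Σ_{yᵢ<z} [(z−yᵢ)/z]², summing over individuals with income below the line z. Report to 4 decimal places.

Below the line: £4, £5, £6, £7, £8, £10 (q = 6 of N = 10).
Gap ratios (z−y)/z: (13−4)/13 = 0.6923; (13−5)/13 = 0.6154; (13−6)/13 = 0.5385; (13−7)/13 = 0.4615; (13−8)/13 = 0.3846; (13−10)/13 = 0.2308.
Squared: 0.4793; 0.3787; 0.2899; 0.2130; 0.1479; 0.0533.
Sum = 1.562130; P₂ = 1.562130 / 10 = 0.1562.

0.1562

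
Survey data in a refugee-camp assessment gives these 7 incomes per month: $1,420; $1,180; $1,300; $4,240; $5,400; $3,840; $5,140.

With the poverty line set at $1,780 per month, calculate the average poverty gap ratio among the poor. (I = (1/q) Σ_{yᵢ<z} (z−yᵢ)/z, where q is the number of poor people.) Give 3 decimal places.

Below the line: $1,180, $1,300, $1,420 (q = 3 of N = 7).
Relative gaps: 0.3371, 0.2697, 0.2022; sum = 0.808989.
The income-gap ratio divides by q (the poor only): 0.808989 / 3 = 0.270.

0.270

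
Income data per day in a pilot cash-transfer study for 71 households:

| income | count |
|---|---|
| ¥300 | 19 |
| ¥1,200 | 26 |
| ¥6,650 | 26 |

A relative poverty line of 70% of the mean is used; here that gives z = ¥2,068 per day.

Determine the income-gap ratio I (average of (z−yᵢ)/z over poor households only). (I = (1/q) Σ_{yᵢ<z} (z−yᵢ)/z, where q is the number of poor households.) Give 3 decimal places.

0.603

Incomes under z: 19×¥300, 26×¥1,200 (q = 45 of N = 71).
Shortfall ratios (z−y)/z: 0.8549 (×19), 0.4197 (×26); sum = 27.156673.
The income-gap ratio divides by q (the poor only): 27.156673 / 45 = 0.603.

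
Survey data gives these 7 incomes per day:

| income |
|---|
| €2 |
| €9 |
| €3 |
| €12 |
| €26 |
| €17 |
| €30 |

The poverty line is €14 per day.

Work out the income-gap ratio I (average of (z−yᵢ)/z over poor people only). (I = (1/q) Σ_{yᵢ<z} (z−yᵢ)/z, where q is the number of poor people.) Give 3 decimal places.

Poor units: €2, €3, €9, €12 (q = 4 of N = 7).
Relative gaps: 0.8571, 0.7857, 0.3571, 0.1429; sum = 2.142857.
The income-gap ratio divides by q (the poor only): 2.142857 / 4 = 0.536.

0.536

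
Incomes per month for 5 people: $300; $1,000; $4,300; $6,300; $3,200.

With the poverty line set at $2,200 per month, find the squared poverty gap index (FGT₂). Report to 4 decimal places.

Poor units: $300, $1,000 (q = 2 of N = 5).
Normalized shortfalls: (2200−300)/2200 = 0.8636; (2200−1000)/2200 = 0.5455.
Squared: 0.7459; 0.2975.
Sum = 1.043388; P₂ = 1.043388 / 5 = 0.2087.

0.2087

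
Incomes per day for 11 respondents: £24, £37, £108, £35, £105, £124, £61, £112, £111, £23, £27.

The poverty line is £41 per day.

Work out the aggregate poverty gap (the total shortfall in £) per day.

£59

Incomes under z: £23, £24, £27, £35, £37 (q = 5 of N = 11).
Individual gaps: 41−23 = 18; 41−24 = 17; 41−27 = 14; 41−35 = 6; 41−37 = 4.
Aggregate gap = £59.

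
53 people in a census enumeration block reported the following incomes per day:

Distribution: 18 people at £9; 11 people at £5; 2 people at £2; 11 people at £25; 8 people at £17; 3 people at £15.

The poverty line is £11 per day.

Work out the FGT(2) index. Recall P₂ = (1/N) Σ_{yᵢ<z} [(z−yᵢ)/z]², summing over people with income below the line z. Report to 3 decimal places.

0.098

Below the line: 2×£2, 11×£5, 18×£9 (q = 31 of N = 53).
Normalized shortfalls: (11−2)/11 = 0.8182 (×2); (11−5)/11 = 0.5455 (×11); (11−9)/11 = 0.1818 (×18).
Squared: 0.6694 (×2); 0.2975 (×11); 0.0331 (×18).
Sum = 5.206612; P₂ = 5.206612 / 53 = 0.098.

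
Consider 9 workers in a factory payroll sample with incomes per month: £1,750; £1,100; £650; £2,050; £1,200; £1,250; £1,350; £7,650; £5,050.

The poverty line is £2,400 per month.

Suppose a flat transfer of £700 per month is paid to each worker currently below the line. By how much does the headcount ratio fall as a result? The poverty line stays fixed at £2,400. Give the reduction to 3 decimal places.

Before: below the line — £650, £1,100, £1,200, £1,250, £1,350, £1,750, £2,050; headcount ratio = 0.77778.
After the £700 transfer: below the line — £1,350, £1,800, £1,900, £1,950, £2,050; headcount ratio = 0.55556.
Reduction = 0.77778 − 0.55556 = 0.222.

0.222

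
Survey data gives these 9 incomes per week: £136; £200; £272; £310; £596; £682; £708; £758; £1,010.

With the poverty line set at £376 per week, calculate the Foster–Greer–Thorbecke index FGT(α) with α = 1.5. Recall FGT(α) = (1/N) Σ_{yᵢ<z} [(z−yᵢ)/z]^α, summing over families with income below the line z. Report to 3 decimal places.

0.117

Below z: £136, £200, £272, £310 (q = 4 of N = 9).
Relative gaps: (376−136)/376 = 0.6383; (376−200)/376 = 0.4681; (376−272)/376 = 0.2766; (376−310)/376 = 0.1755.
Raised to α = 1.5: 0.50996; 0.32025; 0.14547; 0.07354.
Sum = 1.049217; FGT(1.5) = 1.049217 / 9 = 0.117.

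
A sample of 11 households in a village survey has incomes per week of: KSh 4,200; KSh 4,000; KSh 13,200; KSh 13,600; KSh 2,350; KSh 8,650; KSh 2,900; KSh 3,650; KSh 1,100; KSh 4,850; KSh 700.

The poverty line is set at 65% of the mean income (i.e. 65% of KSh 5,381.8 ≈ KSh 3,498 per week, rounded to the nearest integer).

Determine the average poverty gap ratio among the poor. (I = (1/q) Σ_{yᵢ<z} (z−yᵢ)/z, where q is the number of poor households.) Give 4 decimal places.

0.4961

Poor units: KSh 700, KSh 1,100, KSh 2,350, KSh 2,900 (q = 4 of N = 11).
Relative gaps: 0.7999, 0.6855, 0.3282, 0.1710; sum = 1.984563.
The income-gap ratio divides by q (the poor only): 1.984563 / 4 = 0.4961.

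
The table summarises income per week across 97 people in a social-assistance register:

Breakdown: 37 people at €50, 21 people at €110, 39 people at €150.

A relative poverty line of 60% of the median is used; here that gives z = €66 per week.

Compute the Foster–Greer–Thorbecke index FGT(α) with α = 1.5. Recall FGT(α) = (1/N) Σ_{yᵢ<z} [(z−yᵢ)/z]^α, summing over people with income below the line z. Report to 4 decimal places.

0.0455

Incomes under z: 37×€50 (q = 37 of N = 97).
Shortfall ratios: (66−50)/66 = 0.2424 (×37).
Raised to α = 1.5: 0.11936 (×37).
Sum = 4.416373; FGT(1.5) = 4.416373 / 97 = 0.0455.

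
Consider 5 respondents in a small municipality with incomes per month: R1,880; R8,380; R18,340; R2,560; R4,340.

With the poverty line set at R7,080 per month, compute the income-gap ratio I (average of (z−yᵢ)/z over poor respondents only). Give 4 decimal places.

0.5866

Incomes under z: R1,880, R2,560, R4,340 (q = 3 of N = 5).
Relative gaps: 0.7345, 0.6384, 0.3870; sum = 1.759887.
I averages over the q = 3 poor units only: 1.759887 / 3 = 0.5866.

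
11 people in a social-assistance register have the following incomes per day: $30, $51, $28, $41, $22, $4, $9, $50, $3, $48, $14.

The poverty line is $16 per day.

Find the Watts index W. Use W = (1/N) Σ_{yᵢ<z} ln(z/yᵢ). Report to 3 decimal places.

Below z: $3, $4, $9, $14 (q = 4 of N = 11).
Log gaps: ln(16/3) = 1.6740; ln(16/4) = 1.3863; ln(16/9) = 0.5754; ln(16/14) = 0.1335.
W = 3.769166 / 11 = 0.343.

0.343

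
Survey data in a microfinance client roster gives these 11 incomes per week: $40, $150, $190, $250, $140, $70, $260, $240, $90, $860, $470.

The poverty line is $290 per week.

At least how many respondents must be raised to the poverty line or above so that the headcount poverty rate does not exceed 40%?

Currently q = 9 of N = 11 are below the line (H = 0.818).
A headcount ratio of at most 40% allows at most ⌊0.40 × 11⌋ = 4 poor respondents.
So at least 9 − 4 = 5 must be lifted.

5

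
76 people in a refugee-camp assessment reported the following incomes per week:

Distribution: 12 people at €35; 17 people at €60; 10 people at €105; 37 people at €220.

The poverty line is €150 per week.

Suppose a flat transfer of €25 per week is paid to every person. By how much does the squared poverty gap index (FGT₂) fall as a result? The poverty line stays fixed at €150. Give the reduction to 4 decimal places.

0.0840

Before: below the line — 12×€35, 17×€60, 10×€105; squared poverty gap index (FGT₂) = 0.185175.
After the €25 transfer: below the line — 12×€60, 17×€85, 10×€130; squared poverty gap index (FGT₂) = 0.101184.
Reduction = 0.185175 − 0.101184 = 0.0840.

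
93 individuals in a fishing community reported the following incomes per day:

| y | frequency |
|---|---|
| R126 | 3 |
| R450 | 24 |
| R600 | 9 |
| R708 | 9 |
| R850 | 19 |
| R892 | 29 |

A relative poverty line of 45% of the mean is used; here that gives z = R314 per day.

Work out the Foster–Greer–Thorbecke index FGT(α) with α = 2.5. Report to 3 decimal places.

Incomes under z: 3×R126 (q = 3 of N = 93).
Shortfall ratios: (314−126)/314 = 0.5987 (×3).
Raised to α = 2.5: 0.27738 (×3).
Sum = 0.832131; FGT(2.5) = 0.832131 / 93 = 0.009.

0.009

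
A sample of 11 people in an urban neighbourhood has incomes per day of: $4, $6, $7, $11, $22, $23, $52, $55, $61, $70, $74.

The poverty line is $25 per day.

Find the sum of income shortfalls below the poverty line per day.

$77

Below the line: $4, $6, $7, $11, $22, $23 (q = 6 of N = 11).
Individual gaps: 25−4 = 21; 25−6 = 19; 25−7 = 18; 25−11 = 14; 25−22 = 3; 25−23 = 2.
Aggregate gap = $77.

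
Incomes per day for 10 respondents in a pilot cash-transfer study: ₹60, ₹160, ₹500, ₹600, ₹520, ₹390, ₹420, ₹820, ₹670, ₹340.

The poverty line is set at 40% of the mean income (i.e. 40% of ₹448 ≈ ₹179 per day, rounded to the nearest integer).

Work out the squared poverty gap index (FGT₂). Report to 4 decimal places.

0.0453

Below the line: ₹60, ₹160 (q = 2 of N = 10).
Relative gaps: (179−60)/179 = 0.6648; (179−160)/179 = 0.1061.
Squared: 0.4420; 0.0113.
Sum = 0.453232; P₂ = 0.453232 / 10 = 0.0453.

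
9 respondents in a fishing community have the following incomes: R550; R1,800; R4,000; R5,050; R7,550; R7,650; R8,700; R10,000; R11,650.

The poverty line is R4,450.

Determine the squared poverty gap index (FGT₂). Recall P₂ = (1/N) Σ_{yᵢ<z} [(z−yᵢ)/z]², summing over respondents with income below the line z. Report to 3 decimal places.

Below the line: R550, R1,800, R4,000 (q = 3 of N = 9).
Shortfall ratios: (4450−550)/4450 = 0.8764; (4450−1800)/4450 = 0.5955; (4450−4000)/4450 = 0.1011.
Squared: 0.7681; 0.3546; 0.0102.
Sum = 1.132938; P₂ = 1.132938 / 9 = 0.126.

0.126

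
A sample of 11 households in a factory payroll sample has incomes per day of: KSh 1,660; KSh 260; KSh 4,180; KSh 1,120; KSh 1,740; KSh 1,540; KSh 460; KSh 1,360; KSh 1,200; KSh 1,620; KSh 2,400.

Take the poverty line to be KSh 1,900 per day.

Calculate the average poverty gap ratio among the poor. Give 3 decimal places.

Incomes under z: KSh 260, KSh 460, KSh 1,120, KSh 1,200, KSh 1,360, KSh 1,540, KSh 1,620, KSh 1,660, KSh 1,740 (q = 9 of N = 11).
Relative gaps: 0.8632, 0.7579, 0.4105, 0.3684, 0.2842, 0.1895, 0.1474, 0.1263, 0.0842; sum = 3.231579.
I averages over the q = 9 poor units only: 3.231579 / 9 = 0.359.

0.359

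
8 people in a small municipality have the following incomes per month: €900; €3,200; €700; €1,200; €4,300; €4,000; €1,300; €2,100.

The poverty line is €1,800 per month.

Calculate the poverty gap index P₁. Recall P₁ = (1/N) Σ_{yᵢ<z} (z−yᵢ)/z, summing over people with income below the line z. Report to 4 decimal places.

0.2153

Below the line: €700, €900, €1,200, €1,300 (q = 4 of N = 8).
Gap ratios (z−y)/z: (1800−700)/1800 = 0.6111; (1800−900)/1800 = 0.5000; (1800−1200)/1800 = 0.3333; (1800−1300)/1800 = 0.2778.
Sum of shortfalls = 1.722222; P₁ averages over all N: 1.722222 / 8 = 0.2153.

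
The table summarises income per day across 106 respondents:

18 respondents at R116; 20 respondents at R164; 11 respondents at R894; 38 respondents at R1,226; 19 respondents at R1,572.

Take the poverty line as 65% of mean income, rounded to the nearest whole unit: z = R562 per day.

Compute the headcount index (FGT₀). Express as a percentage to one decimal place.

38 of the 106 respondents have income below R562.
H = 38/106 = 35.8%.

35.8%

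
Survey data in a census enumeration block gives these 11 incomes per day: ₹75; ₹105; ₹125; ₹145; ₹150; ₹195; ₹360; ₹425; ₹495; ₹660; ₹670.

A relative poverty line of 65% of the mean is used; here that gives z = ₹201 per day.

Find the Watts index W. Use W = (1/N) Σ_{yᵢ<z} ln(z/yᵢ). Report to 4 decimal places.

0.2509

Below z: ₹75, ₹105, ₹125, ₹145, ₹150, ₹195 (q = 6 of N = 11).
Log gaps: ln(201/75) = 0.9858; ln(201/105) = 0.6493; ln(201/125) = 0.4750; ln(201/145) = 0.3266; ln(201/150) = 0.2927; ln(201/195) = 0.0303.
W = 2.759699 / 11 = 0.2509.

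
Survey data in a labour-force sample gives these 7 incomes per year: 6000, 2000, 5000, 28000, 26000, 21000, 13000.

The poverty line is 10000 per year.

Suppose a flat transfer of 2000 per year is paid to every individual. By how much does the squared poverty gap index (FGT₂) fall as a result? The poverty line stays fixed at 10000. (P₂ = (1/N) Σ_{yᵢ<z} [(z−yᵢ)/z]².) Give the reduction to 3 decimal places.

0.080

Before: below the line — 2000, 5000, 6000; squared poverty gap index (FGT₂) = 0.15000.
After the 2000 transfer: below the line — 4000, 7000, 8000; squared poverty gap index (FGT₂) = 0.07000.
Reduction = 0.15000 − 0.07000 = 0.080.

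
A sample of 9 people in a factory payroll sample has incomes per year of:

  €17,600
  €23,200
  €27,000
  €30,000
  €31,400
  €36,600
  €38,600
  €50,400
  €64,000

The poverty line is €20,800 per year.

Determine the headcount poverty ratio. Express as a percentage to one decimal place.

1 of the 9 people have income below €20,800.
H = 1/9 = 11.1%.

11.1%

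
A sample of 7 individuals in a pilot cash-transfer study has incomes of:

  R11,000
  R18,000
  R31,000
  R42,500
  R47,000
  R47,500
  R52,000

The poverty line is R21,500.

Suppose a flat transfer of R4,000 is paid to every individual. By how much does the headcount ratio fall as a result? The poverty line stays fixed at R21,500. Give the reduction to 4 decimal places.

Before: below the line — R11,000, R18,000; headcount ratio = 0.285714.
After the R4,000 transfer: below the line — R15,000; headcount ratio = 0.142857.
Reduction = 0.285714 − 0.142857 = 0.1429.

0.1429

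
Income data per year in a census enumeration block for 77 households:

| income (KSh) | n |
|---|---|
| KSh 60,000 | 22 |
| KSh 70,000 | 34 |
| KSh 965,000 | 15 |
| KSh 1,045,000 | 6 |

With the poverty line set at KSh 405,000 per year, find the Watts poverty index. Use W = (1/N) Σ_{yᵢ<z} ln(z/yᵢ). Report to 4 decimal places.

1.3207

Poor units: 22×KSh 60,000, 34×KSh 70,000 (q = 56 of N = 77).
Log shortfalls: ln(405000/60000) = 1.9095 (×22); ln(405000/70000) = 1.7554 (×34).
W = 101.693257 / 77 = 1.3207.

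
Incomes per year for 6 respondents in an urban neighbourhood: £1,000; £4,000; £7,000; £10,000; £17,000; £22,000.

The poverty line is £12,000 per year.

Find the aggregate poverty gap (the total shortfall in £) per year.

£26,000

Below z: £1,000, £4,000, £7,000, £10,000 (q = 4 of N = 6).
Individual gaps: 12000−1000 = 11000; 12000−4000 = 8000; 12000−7000 = 5000; 12000−10000 = 2000.
Aggregate gap = £26,000.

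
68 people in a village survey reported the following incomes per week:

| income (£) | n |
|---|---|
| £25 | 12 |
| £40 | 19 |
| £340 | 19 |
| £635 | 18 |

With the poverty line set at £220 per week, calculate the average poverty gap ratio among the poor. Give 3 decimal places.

0.845

Poor units: 12×£25, 19×£40 (q = 31 of N = 68).
Relative gaps: 0.8864 (×12), 0.8182 (×19); sum = 26.181818.
I averages over the q = 31 poor units only: 26.181818 / 31 = 0.845.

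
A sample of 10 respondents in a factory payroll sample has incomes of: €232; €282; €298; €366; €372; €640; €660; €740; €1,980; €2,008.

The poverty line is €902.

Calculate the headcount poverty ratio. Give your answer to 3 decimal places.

0.800

8 of the 10 respondents have income below €902.
H = 8/10 = 0.800.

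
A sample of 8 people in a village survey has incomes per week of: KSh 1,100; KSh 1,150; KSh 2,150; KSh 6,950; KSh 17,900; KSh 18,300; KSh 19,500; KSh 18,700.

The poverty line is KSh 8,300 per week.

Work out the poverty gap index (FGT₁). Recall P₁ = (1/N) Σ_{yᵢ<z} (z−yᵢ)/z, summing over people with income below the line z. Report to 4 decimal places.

0.3291

Incomes under z: KSh 1,100, KSh 1,150, KSh 2,150, KSh 6,950 (q = 4 of N = 8).
Gap ratios (z−y)/z: (8300−1100)/8300 = 0.8675; (8300−1150)/8300 = 0.8614; (8300−2150)/8300 = 0.7410; (8300−6950)/8300 = 0.1627.
Σ = 2.632530. Dividing by the full population N = 8 gives P₁ = 0.3291.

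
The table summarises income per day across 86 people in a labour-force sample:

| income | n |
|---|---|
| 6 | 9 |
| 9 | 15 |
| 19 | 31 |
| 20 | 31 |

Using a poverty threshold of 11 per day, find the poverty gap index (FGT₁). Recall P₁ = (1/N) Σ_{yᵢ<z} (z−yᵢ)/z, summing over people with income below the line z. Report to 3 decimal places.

0.079

Poor units: 9×6, 15×9 (q = 24 of N = 86).
Shortfall ratios: (11−6)/11 = 0.4545 (×9); (11−9)/11 = 0.1818 (×15).
Σ = 6.818182. Dividing by the full population N = 86 gives P₁ = 0.079.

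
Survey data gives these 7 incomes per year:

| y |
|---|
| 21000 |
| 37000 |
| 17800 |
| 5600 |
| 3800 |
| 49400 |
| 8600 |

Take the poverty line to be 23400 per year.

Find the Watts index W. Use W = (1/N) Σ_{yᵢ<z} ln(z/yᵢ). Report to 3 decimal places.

0.661

Below the line: 3800, 5600, 8600, 17800, 21000 (q = 5 of N = 7).
Log shortfalls: ln(23400/3800) = 1.8177; ln(23400/5600) = 1.4300; ln(23400/8600) = 1.0010; ln(23400/17800) = 0.2735; ln(23400/21000) = 0.1082.
W = 4.630429 / 7 = 0.661.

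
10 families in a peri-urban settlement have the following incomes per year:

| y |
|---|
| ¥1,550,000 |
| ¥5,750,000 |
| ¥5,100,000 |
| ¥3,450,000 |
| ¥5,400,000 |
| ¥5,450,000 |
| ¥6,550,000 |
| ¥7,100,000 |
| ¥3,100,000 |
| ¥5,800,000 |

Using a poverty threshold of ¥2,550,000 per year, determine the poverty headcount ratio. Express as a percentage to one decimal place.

1 of the 10 families have income below ¥2,550,000.
H = 1/10 = 10.0%.

10.0%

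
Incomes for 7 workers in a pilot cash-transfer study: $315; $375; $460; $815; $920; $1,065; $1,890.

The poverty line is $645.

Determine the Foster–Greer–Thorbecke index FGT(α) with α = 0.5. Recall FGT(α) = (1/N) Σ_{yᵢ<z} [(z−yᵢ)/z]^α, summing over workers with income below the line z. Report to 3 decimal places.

Incomes under z: $315, $375, $460 (q = 3 of N = 7).
Relative gaps: (645−315)/645 = 0.5116; (645−375)/645 = 0.4186; (645−460)/645 = 0.2868.
Raised to α = 0.5: 0.71528; 0.64700; 0.53556.
Sum = 1.897836; FGT(0.5) = 1.897836 / 7 = 0.271.

0.271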